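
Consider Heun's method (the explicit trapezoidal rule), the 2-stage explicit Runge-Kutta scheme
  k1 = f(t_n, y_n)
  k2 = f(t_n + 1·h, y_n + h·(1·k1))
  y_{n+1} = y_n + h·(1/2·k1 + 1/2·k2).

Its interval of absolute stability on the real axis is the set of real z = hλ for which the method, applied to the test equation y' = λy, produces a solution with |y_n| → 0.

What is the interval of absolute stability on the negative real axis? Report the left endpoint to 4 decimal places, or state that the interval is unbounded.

(-2.0000, 0).

On y'=λy, z=hλ:
  order 2, 2-stage ⇒ R(z)=1+z+z^2/2
  (e.g. R(-1.07)=0.50245, |R|=0.50245)

Need |R(x)|<1, x<0.
x=-1.07: |R|=0.5025
|R(-0.99)|=0.5000 |R(-0.65)|=0.5613
Bisect:
  x_lo=-2.4137 |R|=1.4993  x_hi=-0.2984 |R|=0.7461
  mid=-1.35608 |R|=0.56340 →hi
  mid=-1.88491 |R|=0.89153 →hi
  mid=-2.14932 |R|=1.16047 →lo
  mid=-2.01712 |R|=1.01726 →lo
  mid=-1.95101 |R|=0.95221 →hi
  mid=-1.98406 |R|=0.98419 →hi
  mid=-2.00059 |R|=1.00059 →lo
  ...
  [-2.00007,-1.99995] ⇒ x*=-2.0000
Interval (-2.0000, 0).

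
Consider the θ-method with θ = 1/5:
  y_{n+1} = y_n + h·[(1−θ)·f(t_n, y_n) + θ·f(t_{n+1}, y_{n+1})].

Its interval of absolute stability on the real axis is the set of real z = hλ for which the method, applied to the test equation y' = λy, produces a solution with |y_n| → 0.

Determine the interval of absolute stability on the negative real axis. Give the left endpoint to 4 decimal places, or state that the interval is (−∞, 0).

(-3.3333, 0).

Set f=λy, z=hλ:
  y_{n+1} = y_n + z·[4/5·y_n + 1/5·y_{n+1}] ⇒ (1 − 1/5z)y_{n+1} = (1 + 4/5z)y_n
  Hence R(z) = (1 + 4/5z)/(1 − 1/5z).

Find x<0 with |R(x)|<1.
x=-1.7: |R|=0.2687
R=−1: 1+4/5x = −1+1/5x ⇒ -3/5x=2 ⇒ x=2/(-3/5)=-3.3333
Confirm numerically:
  x=-3.183: |R|=0.94489 <1
  x=-2.394: |R|=0.61888 <1
  x=-1.950: |R|=0.40288 <1
  x=-1.450: |R|=0.12403 <1
  x=-3.782: |R|=1.15327 >1
  x=-3.512: |R|=1.06297 >1
So |R|<1 on (-3.3333, 0).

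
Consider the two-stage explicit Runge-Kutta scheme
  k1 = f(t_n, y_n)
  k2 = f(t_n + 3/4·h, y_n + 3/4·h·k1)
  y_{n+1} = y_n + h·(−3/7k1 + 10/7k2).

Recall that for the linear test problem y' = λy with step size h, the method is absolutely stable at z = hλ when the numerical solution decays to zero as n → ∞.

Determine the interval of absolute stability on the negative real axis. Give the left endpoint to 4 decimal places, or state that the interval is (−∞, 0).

(-0.9333, 0).

Test eqn y'=λy, z=hλ:
  k1=λy_n ⇒ h·k1=z·y_n;  k2=λ(1+3/4z)y_n ⇒ h·k2=z(1+3/4z)y_n
  y_{n+1}/y_n = 1 − 3/7z + 10/7z(1+3/4z) = 1 + z + 15/14z²
  R(z) = 1 + z + 15/14z².

Solve |R(x)|<1 on ℝ⁻.
x=-1.07: |R|=1.1567
R=1: x+15/14x²=0 ⇒ x=−14/15=-0.9333; min R=1−1/(4·15/14)=0.7667>−1
Confirm numerically:
  x=-0.738: |R|=0.84555 <1
  x=-0.692: |R|=0.82107 <1
  x=-0.679: |R|=0.81497 <1
  x=-0.670: |R|=0.81096 <1
  x=-1.256: |R|=1.43422 >1
  x=-1.124: |R|=1.22962 >1
  x=-1.099: |R|=1.19507 >1
So |R|<1 on (-0.9333, 0).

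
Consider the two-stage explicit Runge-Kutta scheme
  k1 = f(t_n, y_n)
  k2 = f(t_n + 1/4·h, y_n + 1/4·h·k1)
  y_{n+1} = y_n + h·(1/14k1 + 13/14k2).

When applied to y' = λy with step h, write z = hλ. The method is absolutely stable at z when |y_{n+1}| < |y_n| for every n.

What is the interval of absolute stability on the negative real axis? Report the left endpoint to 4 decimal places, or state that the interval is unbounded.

Set f=λy, z=hλ:
  k1=λy_n ⇒ h·k1=z·y_n;  k2=λ(1+1/4z)y_n ⇒ h·k2=z(1+1/4z)y_n
  y_{n+1}/y_n = 1 + 1/14z + 13/14z(1+1/4z) = 1 + z + 13/56z²
  so R(z) = 1 + z + 13/56z².

Need |R(x)|<1, x<0.
x=-0.99: |R|=0.2375
R=1: x+13/56x²=0 ⇒ x=−56/13=-4.3077; min R=1−1/(4·13/56)=-0.0769>−1
Confirm numerically:
  x=-3.477: |R|=0.32950 <1
  x=-3.277: |R|=0.21592 <1
  x=-2.249: |R|=0.07482 <1
  x=-1.783: |R|=0.04500 <1
  x=-4.775: |R|=1.51800 >1
  x=-4.765: |R|=1.50586 >1
Interval (-4.3077, 0).

(-4.3077, 0).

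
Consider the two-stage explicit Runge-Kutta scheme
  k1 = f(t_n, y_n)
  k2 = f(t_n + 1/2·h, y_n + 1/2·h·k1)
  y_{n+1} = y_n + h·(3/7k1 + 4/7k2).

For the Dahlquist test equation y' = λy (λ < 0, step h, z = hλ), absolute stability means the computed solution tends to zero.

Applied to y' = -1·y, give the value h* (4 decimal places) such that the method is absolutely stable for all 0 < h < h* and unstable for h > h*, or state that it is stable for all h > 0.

Test eqn y'=λy, z=hλ:
  k1=λy_n ⇒ h·k1=z·y_n;  k2=λ(1+1/2z)y_n ⇒ h·k2=z(1+1/2z)y_n
  y_{n+1}/y_n = 1 + 3/7z + 4/7z(1+1/2z) = 1 + z + 2/7z²
  so R(z) = 1 + z + 2/7z².

Solve |R(x)|<1 on ℝ⁻.
x=-1.01: |R|=0.2815
R=1: x+2/7x²=0 ⇒ x=−7/2=-3.5000; min R=1−1/(4·2/7)=0.1250>−1
Confirm numerically:
  x=-3.210: |R|=0.73403 <1
  x=-3.012: |R|=0.58004 <1
  x=-2.689: |R|=0.37692 <1
  x=-2.472: |R|=0.27394 <1
  x=-3.777: |R|=1.29892 >1
  x=-3.673: |R|=1.18155 >1
  x=-3.605: |R|=1.10815 >1
Interval (-3.5000, 0).

(-3.5000,0); λ=-1 ⇒ h* = (7/2)/1 = 3.5000.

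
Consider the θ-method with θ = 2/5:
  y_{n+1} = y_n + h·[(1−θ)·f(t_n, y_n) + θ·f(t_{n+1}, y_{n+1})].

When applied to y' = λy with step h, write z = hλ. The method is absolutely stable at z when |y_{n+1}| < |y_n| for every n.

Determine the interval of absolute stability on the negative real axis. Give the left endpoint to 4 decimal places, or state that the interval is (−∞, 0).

(-10.0000, 0).

On y'=λy, z=hλ:
  y_{n+1} = y_n + z·[3/5·y_n + 2/5·y_{n+1}] ⇒ (1 − 2/5z)y_{n+1} = (1 + 3/5z)y_n
  Hence R(z) = (1 + 3/5z)/(1 − 2/5z).

Find x<0 with |R(x)|<1.
x=-0.63: |R|=0.4968
R=−1: 1+3/5x = −1+2/5x ⇒ -1/5x=2 ⇒ x=2/(-1/5)=-10.0000
Confirm numerically:
  x=-8.018: |R|=0.90578 <1
  x=-7.596: |R|=0.88094 <1
  x=-6.777: |R|=0.82629 <1
  x=-4.871: |R|=0.65208 <1
  x=-10.401: |R|=1.01554 >1
  x=-10.247: |R|=1.00969 >1
So |R|<1 on (-10.0000, 0).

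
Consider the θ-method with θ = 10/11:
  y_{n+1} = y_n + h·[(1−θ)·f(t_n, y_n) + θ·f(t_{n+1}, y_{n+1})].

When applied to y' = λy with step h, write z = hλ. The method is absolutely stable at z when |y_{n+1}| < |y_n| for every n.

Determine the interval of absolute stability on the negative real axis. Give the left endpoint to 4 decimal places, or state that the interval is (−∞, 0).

unbounded; (−∞, 0).

Test eqn y'=λy, z=hλ:
  y_{n+1} = y_n + z·[1/11·y_n + 10/11·y_{n+1}] ⇒ (1 − 10/11z)y_{n+1} = (1 + 1/11z)y_n
  so R(z) = (1 + 1/11z)/(1 − 10/11z).

Solve |R(x)|<1 on ℝ⁻.
x=-0.61: |R|=0.6076
x=-2: |R|=0.2903
x=-10: |R|=0.0090
x=-100: |R|=0.0880
θ=10/11≥1/2 ⇒ |1+1/11x|<|1−10/11x| ∀x<0 ⇒ interval (−∞,0).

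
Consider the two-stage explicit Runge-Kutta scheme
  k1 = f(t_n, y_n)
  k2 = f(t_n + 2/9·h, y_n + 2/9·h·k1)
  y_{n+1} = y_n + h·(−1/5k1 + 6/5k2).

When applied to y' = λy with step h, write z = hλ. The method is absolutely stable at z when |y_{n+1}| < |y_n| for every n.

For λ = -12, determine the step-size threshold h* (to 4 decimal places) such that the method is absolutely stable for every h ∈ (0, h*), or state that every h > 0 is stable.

(-3.7500,0); λ=-12 ⇒ h* = (15/4)/12 = 0.3125.

On y'=λy, z=hλ:
  k1=λy_n ⇒ h·k1=z·y_n;  k2=λ(1+2/9z)y_n ⇒ h·k2=z(1+2/9z)y_n
  y_{n+1}/y_n = 1 − 1/5z + 6/5z(1+2/9z) = 1 + z + 4/15z²
  Hence R(z) = 1 + z + 4/15z².

Find x<0 with |R(x)|<1.
x=-1.41: |R|=0.1202
R=1: x+4/15x²=0 ⇒ x=−15/4=-3.7500; min R=1−1/(4·4/15)=0.0625>−1
Confirm numerically:
  x=-3.646: |R|=0.89888 <1
  x=-3.514: |R|=0.77885 <1
  x=-3.130: |R|=0.48251 <1
  x=-4.263: |R|=1.58318 >1
  x=-3.998: |R|=1.26440 >1
  x=-3.827: |R|=1.07858 >1
Interval (-3.7500, 0).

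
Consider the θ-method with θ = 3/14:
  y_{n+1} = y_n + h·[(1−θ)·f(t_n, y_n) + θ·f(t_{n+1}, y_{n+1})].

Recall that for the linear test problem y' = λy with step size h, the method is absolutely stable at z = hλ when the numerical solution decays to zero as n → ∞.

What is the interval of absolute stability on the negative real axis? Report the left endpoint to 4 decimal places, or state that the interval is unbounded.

Set f=λy, z=hλ:
  y_{n+1} = y_n + z·[11/14·y_n + 3/14·y_{n+1}] ⇒ (1 − 3/14z)y_{n+1} = (1 + 11/14z)y_n
  so R(z) = (1 + 11/14z)/(1 − 3/14z).

Solve |R(x)|<1 on ℝ⁻.
x=-0.83: |R|=0.2953
R=−1: 1+11/14x = −1+3/14x ⇒ -4/7x=2 ⇒ x=2/(-4/7)=-3.5000
Confirm numerically:
  x=-2.497: |R|=0.62663 <1
  x=-2.293: |R|=0.53753 <1
  x=-2.146: |R|=0.47001 <1
  x=-4.070: |R|=1.17398 >1
  x=-3.797: |R|=1.09358 >1
Stable set (-3.5000, 0).

z∈(-3.5000,0).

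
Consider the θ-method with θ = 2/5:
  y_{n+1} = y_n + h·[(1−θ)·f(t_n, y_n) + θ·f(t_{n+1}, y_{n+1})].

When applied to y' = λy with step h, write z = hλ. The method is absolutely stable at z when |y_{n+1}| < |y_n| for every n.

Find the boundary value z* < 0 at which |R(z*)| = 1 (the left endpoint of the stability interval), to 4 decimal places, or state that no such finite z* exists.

On y'=λy, z=hλ:
  y_{n+1} = y_n + z·[3/5·y_n + 2/5·y_{n+1}] ⇒ (1 − 2/5z)y_{n+1} = (1 + 3/5z)y_n
  so R(z) = (1 + 3/5z)/(1 − 2/5z).

Find x<0 with |R(x)|<1.
x=-0.74: |R|=0.4290
R=−1: 1+3/5x = −1+2/5x ⇒ -1/5x=2 ⇒ x=2/(-1/5)=-10.0000
Confirm numerically:
  x=-8.215: |R|=0.91671 <1
  x=-5.251: |R|=0.69365 <1
  x=-5.133: |R|=0.68119 <1
  x=-5.049: |R|=0.67208 <1
  x=-10.446: |R|=1.01723 >1
  x=-10.207: |R|=1.00815 >1
  x=-10.162: |R|=1.00640 >1
So |R|<1 on (-10.0000, 0).

left endpoint -10.0000.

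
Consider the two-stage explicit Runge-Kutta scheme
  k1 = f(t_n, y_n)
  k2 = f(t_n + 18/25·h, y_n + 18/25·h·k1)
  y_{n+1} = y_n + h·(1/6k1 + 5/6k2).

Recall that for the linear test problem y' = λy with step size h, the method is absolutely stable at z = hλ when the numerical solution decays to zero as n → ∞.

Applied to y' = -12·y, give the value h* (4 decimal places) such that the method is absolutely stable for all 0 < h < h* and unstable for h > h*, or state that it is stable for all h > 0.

Test eqn y'=λy, z=hλ:
  k1=λy_n ⇒ h·k1=z·y_n;  k2=λ(1+18/25z)y_n ⇒ h·k2=z(1+18/25z)y_n
  y_{n+1}/y_n = 1 + 1/6z + 5/6z(1+18/25z) = 1 + z + 3/5z²
  ⇒ R(z) = 1 + z + 3/5z².

Solve |R(x)|<1 on ℝ⁻.
x=-1.4: |R|=0.7760
R=1: x+3/5x²=0 ⇒ x=−5/3=-1.6667; min R=1−1/(4·3/5)=0.5833>−1
Confirm numerically:
  x=-1.595: |R|=0.93141 <1
  x=-1.194: |R|=0.66138 <1
  x=-1.107: |R|=0.62827 <1
  x=-2.235: |R|=1.76213 >1
  x=-1.710: |R|=1.04446 >1
Stable set (-1.6667, 0).

(-1.6667,0); λ=-12 ⇒ h* = (5/3)/12 = 0.1389.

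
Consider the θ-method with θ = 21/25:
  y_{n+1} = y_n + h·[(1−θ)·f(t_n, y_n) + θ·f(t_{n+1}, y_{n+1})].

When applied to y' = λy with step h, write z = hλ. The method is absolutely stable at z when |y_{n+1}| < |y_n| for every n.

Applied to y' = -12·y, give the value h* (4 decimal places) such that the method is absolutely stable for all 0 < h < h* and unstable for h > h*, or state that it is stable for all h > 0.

Set f=λy, z=hλ:
  y_{n+1} = y_n + z·[4/25·y_n + 21/25·y_{n+1}] ⇒ (1 − 21/25z)y_{n+1} = (1 + 4/25z)y_n
  Hence R(z) = (1 + 4/25z)/(1 − 21/25z).

Boundary: |R(x)|=1, x<0.
x=-1.18: |R|=0.4074
x=-2: |R|=0.2537
x=-10: |R|=0.0638
x=-100: |R|=0.1765
θ=21/25≥1/2 ⇒ |1+4/25x|<|1−21/25x| ∀x<0 ⇒ interval (−∞,0).

unbounded; (−∞, 0). Any h>0 works for λ=-12.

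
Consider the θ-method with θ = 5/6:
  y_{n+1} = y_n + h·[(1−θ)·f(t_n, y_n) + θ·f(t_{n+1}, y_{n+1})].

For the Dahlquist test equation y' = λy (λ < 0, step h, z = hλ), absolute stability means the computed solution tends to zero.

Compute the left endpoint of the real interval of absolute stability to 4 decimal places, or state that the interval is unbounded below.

(−∞, 0) — no finite endpoint.

With y'=λy (z=hλ):
  y_{n+1} = y_n + z·[1/6·y_n + 5/6·y_{n+1}] ⇒ (1 − 5/6z)y_{n+1} = (1 + 1/6z)y_n
  ⇒ R(z) = (1 + 1/6z)/(1 − 5/6z).

Find x<0 with |R(x)|<1.
x=-0.48: |R|=0.6571
x=-2: |R|=0.2500
x=-10: |R|=0.0714
x=-100: |R|=0.1858
θ=5/6≥1/2 ⇒ |1+1/6x|<|1−5/6x| ∀x<0 ⇒ unbounded interval.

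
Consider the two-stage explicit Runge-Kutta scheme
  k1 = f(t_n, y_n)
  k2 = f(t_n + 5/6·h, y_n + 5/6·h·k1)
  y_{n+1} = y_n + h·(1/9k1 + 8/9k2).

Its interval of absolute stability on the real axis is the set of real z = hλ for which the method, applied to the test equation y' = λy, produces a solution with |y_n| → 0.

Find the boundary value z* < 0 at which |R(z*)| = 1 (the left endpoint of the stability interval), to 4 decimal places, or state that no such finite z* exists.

On y'=λy, z=hλ:
  k1=λy_n ⇒ h·k1=z·y_n;  k2=λ(1+5/6z)y_n ⇒ h·k2=z(1+5/6z)y_n
  y_{n+1}/y_n = 1 + 1/9z + 8/9z(1+5/6z) = 1 + z + 20/27z²
  R(z) = 1 + z + 20/27z².

Find x<0 with |R(x)|<1.
x=-1.22: |R|=0.8825
R=1: x+20/27x²=0 ⇒ x=−27/20=-1.3500; min R=1−1/(4·20/27)=0.6625>−1
Confirm numerically:
  x=-0.921: |R|=0.70733 <1
  x=-0.643: |R|=0.66326 <1
  x=-0.541: |R|=0.67580 <1
  x=-1.865: |R|=1.71146 >1
  x=-1.752: |R|=1.52171 >1
  x=-1.620: |R|=1.32400 >1
Stable set (-1.3500, 0).

left endpoint -1.3500.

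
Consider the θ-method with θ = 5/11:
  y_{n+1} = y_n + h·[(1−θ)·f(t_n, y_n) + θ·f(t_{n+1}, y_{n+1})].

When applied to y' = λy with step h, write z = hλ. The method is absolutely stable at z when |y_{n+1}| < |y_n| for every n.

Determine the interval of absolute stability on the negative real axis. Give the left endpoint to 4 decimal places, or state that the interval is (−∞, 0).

Set f=λy, z=hλ:
  y_{n+1} = y_n + z·[6/11·y_n + 5/11·y_{n+1}] ⇒ (1 − 5/11z)y_{n+1} = (1 + 6/11z)y_n
  ⇒ R(z) = (1 + 6/11z)/(1 − 5/11z).

Need |R(x)|<1, x<0.
x=-0.76: |R|=0.4351
R=−1: 1+6/11x = −1+5/11x ⇒ -1/11x=2 ⇒ x=2/(-1/11)=-22.0000
Confirm numerically:
  x=-19.571: |R|=0.97769 <1
  x=-15.674: |R|=0.92922 <1
  x=-13.414: |R|=0.89002 <1
  x=-11.609: |R|=0.84950 <1
  x=-22.557: |R|=1.00450 >1
  x=-22.334: |R|=1.00272 >1
  x=-22.148: |R|=1.00122 >1
Stable set (-22.0000, 0).

z∈(-22.0000,0).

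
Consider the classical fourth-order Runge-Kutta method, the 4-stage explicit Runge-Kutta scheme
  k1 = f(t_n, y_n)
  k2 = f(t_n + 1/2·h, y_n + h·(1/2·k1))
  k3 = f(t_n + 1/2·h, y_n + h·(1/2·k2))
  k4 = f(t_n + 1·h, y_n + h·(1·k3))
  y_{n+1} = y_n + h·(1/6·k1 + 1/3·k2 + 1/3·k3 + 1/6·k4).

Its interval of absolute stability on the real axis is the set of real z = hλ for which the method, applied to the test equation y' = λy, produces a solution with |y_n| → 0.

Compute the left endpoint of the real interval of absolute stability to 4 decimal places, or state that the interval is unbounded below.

Test eqn y'=λy, z=hλ:
  order 4, 4-stage ⇒ R(z)=1+z+z^2/2+z^3/6+z^4/24
  (e.g. R(-1.68)=0.27284, |R|=0.27284)

Boundary: |R(x)|=1, x<0.
x=-1.68: |R|=0.2728
|R(-1.08)|=0.3499 |R(-0.98)|=0.3818 |R(-0.72)|=0.4882
Bisect:
  x_lo=-3.4303 |R|=2.4949  x_hi=-0.2808 |R|=0.7552
  mid=-1.85551 |R|=0.29512 →hi
  mid=-2.64288 |R|=0.80568 →hi
  mid=-3.03657 |R|=1.44983 →lo
  mid=-2.83973 |R|=1.08522 →lo
  mid=-2.74130 |R|=0.93568 →hi
  mid=-2.79052 |R|=1.00790 →lo
  mid=-2.76591 |R|=0.97117 →hi
  mid=-2.77821 |R|=0.98938 →hi
  mid=-2.78436 |R|=0.99860 →hi
  ...
  [-2.78533,-2.78513] ⇒ x*=-2.7853
Interval (-2.7853, 0).

left endpoint -2.7853.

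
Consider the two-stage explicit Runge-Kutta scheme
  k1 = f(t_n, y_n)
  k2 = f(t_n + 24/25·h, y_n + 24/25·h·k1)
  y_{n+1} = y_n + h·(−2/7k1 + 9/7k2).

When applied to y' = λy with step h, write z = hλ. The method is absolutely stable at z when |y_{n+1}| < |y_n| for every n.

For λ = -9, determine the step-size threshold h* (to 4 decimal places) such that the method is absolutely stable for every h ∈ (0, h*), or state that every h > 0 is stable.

Set f=λy, z=hλ:
  k1=λy_n ⇒ h·k1=z·y_n;  k2=λ(1+24/25z)y_n ⇒ h·k2=z(1+24/25z)y_n
  y_{n+1}/y_n = 1 − 2/7z + 9/7z(1+24/25z) = 1 + z + 216/175z²
  so R(z) = 1 + z + 216/175z².

Find x<0 with |R(x)|<1.
x=-1.58: |R|=2.5013
R=1: x+216/175x²=0 ⇒ x=−175/216=-0.8102; min R=1−1/(4·216/175)=0.7975>−1
Confirm numerically:
  x=-0.775: |R|=0.96634 <1
  x=-0.749: |R|=0.94344 <1
  x=-0.726: |R|=0.92456 <1
  x=-0.413: |R|=0.79753 <1
  x=-1.125: |R|=1.43714 >1
  x=-0.944: |R|=1.15592 >1
Stable set (-0.8102, 0).

(-0.8102,0); λ=-9 ⇒ h* = (175/216)/9 = 0.0900.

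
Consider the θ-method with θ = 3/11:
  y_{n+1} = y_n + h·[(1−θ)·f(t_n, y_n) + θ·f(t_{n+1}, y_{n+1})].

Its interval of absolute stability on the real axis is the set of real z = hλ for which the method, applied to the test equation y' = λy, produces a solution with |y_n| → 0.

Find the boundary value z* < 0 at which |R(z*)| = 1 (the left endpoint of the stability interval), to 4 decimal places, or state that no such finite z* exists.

Set f=λy, z=hλ:
  y_{n+1} = y_n + z·[8/11·y_n + 3/11·y_{n+1}] ⇒ (1 − 3/11z)y_{n+1} = (1 + 8/11z)y_n
  R(z) = (1 + 8/11z)/(1 − 3/11z).

Solve |R(x)|<1 on ℝ⁻.
x=-1.32: |R|=0.0294
R=−1: 1+8/11x = −1+3/11x ⇒ -5/11x=2 ⇒ x=2/(-5/11)=-4.4000
Confirm numerically:
  x=-3.949: |R|=0.90130 <1
  x=-2.358: |R|=0.43510 <1
  x=-2.067: |R|=0.32184 <1
  x=-2.065: |R|=0.32102 <1
  x=-4.617: |R|=1.04366 >1
  x=-4.457: |R|=1.01169 >1
So |R|<1 on (-4.4000, 0).

left endpoint -4.4000.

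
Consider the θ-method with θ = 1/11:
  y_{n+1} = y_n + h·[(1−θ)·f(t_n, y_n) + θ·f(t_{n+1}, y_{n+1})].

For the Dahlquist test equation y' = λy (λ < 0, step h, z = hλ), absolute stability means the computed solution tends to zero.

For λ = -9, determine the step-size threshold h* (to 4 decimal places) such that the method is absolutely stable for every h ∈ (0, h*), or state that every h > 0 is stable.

On y'=λy, z=hλ:
  y_{n+1} = y_n + z·[10/11·y_n + 1/11·y_{n+1}] ⇒ (1 − 1/11z)y_{n+1} = (1 + 10/11z)y_n
  R(z) = (1 + 10/11z)/(1 − 1/11z).

Solve |R(x)|<1 on ℝ⁻.
x=-1.17: |R|=0.0575
R=−1: 1+10/11x = −1+1/11x ⇒ -9/11x=2 ⇒ x=2/(-9/11)=-2.4444
Confirm numerically:
  x=-2.257: |R|=0.87275 <1
  x=-1.642: |R|=0.42873 <1
  x=-1.202: |R|=0.08359 <1
  x=-2.846: |R|=1.26101 >1
  x=-2.511: |R|=1.04433 >1
Stable set (-2.4444, 0).

(-2.4444,0); λ=-9 ⇒ h* = (22/9)/9 = 0.2716.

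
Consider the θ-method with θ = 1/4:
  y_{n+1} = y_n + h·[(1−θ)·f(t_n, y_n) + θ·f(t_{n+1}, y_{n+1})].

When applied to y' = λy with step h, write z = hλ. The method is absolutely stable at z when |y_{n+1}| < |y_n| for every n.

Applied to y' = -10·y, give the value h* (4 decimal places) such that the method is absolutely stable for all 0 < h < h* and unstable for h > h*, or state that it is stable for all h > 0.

Test eqn y'=λy, z=hλ:
  y_{n+1} = y_n + z·[3/4·y_n + 1/4·y_{n+1}] ⇒ (1 − 1/4z)y_{n+1} = (1 + 3/4z)y_n
  Hence R(z) = (1 + 3/4z)/(1 − 1/4z).

Boundary: |R(x)|=1, x<0.
x=-0.66: |R|=0.4335
R=−1: 1+3/4x = −1+1/4x ⇒ -1/2x=2 ⇒ x=2/(-1/2)=-4.0000
Confirm numerically:
  x=-3.037: |R|=0.72630 <1
  x=-2.161: |R|=0.40302 <1
  x=-2.041: |R|=0.35143 <1
  x=-1.624: |R|=0.15505 <1
  x=-4.356: |R|=1.08521 >1
  x=-4.340: |R|=1.08153 >1
So |R|<1 on (-4.0000, 0).

(-4.0000,0); λ=-10 ⇒ h* = (4)/10 = 0.4000.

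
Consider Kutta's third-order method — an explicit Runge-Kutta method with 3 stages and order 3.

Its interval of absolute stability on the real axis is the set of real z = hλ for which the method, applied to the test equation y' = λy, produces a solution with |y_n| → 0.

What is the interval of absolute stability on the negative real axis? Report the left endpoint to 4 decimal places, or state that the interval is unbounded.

z∈(-2.5127,0).

Set f=λy, z=hλ:
  order 3, 3-stage ⇒ R(z)=1+z+z^2/2+z^3/6
  (e.g. R(-1.15)=0.25777, |R|=0.25777)

Need |R(x)|<1, x<0.
x=-1.15: |R|=0.2578
|R(-1.73)|=0.0965 |R(-1.07)|=0.2983 |R(-1.03)|=0.3183
Bisect:
  x_lo=-3.0144 |R|=2.0362  x_hi=-0.0538 |R|=0.9477
  mid=-1.53408 |R|=0.04090 →hi
  mid=-2.27424 |R|=0.64862 →hi
  mid=-2.64433 |R|=1.22982 →lo
  mid=-2.45929 |R|=0.91424 →hi
  mid=-2.55181 |R|=1.06539 →lo
  mid=-2.50555 |R|=0.98820 →hi
  mid=-2.52868 |R|=1.02639 →lo
  mid=-2.51711 |R|=1.00719 →lo
  ...
  [-2.51277,-2.51259] ⇒ x*=-2.5127
Interval (-2.5127, 0).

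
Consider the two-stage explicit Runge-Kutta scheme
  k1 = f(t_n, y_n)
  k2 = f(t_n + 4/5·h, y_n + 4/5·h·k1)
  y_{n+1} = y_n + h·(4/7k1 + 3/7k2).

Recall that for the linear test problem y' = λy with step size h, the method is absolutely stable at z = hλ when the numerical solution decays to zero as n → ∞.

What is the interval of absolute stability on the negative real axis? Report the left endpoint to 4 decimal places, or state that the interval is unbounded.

(-2.9167, 0).

Set f=λy, z=hλ:
  k1=λy_n ⇒ h·k1=z·y_n;  k2=λ(1+4/5z)y_n ⇒ h·k2=z(1+4/5z)y_n
  y_{n+1}/y_n = 1 + 4/7z + 3/7z(1+4/5z) = 1 + z + 12/35z²
  Hence R(z) = 1 + z + 12/35z².

Need |R(x)|<1, x<0.
x=-0.44: |R|=0.6264
R=1: x+12/35x²=0 ⇒ x=−35/12=-2.9167; min R=1−1/(4·12/35)=0.2708>−1
Confirm numerically:
  x=-2.243: |R|=0.48193 <1
  x=-1.922: |R|=0.34454 <1
  x=-1.377: |R|=0.27310 <1
  x=-3.269: |R|=1.39490 >1
  x=-3.209: |R|=1.32163 >1
  x=-3.140: |R|=1.24043 >1
Stable set (-2.9167, 0).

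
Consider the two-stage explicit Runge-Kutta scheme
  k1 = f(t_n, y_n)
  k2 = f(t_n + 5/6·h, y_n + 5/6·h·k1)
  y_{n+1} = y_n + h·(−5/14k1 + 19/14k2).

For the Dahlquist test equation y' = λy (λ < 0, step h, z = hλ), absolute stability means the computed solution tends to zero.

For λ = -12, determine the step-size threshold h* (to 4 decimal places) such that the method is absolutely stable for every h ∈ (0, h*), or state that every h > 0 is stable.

(-0.8842,0); λ=-12 ⇒ h* = (84/95)/12 = 0.0737.

Set f=λy, z=hλ:
  k1=λy_n ⇒ h·k1=z·y_n;  k2=λ(1+5/6z)y_n ⇒ h·k2=z(1+5/6z)y_n
  y_{n+1}/y_n = 1 − 5/14z + 19/14z(1+5/6z) = 1 + z + 95/84z²
  R(z) = 1 + z + 95/84z².

Need |R(x)|<1, x<0.
x=-1.32: |R|=1.6506
R=1: x+95/84x²=0 ⇒ x=−84/95=-0.8842; min R=1−1/(4·95/84)=0.7789>−1
Confirm numerically:
  x=-0.699: |R|=0.85358 <1
  x=-0.694: |R|=0.85071 <1
  x=-0.581: |R|=0.80077 <1
  x=-0.474: |R|=0.78010 <1
  x=-1.285: |R|=1.58246 >1
  x=-1.153: |R|=1.35050 >1
  x=-1.004: |R|=1.13602 >1
Stable set (-0.8842, 0).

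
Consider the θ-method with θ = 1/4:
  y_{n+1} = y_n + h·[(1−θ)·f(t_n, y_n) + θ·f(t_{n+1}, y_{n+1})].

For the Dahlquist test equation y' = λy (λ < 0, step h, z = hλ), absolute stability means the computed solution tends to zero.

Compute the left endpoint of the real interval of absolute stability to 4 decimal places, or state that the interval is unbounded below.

left endpoint -4.0000.

With y'=λy (z=hλ):
  y_{n+1} = y_n + z·[3/4·y_n + 1/4·y_{n+1}] ⇒ (1 − 1/4z)y_{n+1} = (1 + 3/4z)y_n
  so R(z) = (1 + 3/4z)/(1 − 1/4z).

Need |R(x)|<1, x<0.
x=-1.54: |R|=0.1119
R=−1: 1+3/4x = −1+1/4x ⇒ -1/2x=2 ⇒ x=2/(-1/2)=-4.0000
Confirm numerically:
  x=-3.895: |R|=0.97340 <1
  x=-3.844: |R|=0.96022 <1
  x=-3.604: |R|=0.89584 <1
  x=-4.599: |R|=1.13932 >1
  x=-4.358: |R|=1.08567 >1
  x=-4.290: |R|=1.06996 >1
So |R|<1 on (-4.0000, 0).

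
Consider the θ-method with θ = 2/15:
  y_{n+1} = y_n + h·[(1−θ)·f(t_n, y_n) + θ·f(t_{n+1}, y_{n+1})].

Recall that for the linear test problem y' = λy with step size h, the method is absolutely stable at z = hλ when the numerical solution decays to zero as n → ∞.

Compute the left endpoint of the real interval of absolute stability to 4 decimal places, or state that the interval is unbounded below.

left endpoint -2.7273.

On y'=λy, z=hλ:
  y_{n+1} = y_n + z·[13/15·y_n + 2/15·y_{n+1}] ⇒ (1 − 2/15z)y_{n+1} = (1 + 13/15z)y_n
  Hence R(z) = (1 + 13/15z)/(1 − 2/15z).

Solve |R(x)|<1 on ℝ⁻.
x=-0.6: |R|=0.4444
R=−1: 1+13/15x = −1+2/15x ⇒ -11/15x=2 ⇒ x=2/(-11/15)=-2.7273
Confirm numerically:
  x=-2.555: |R|=0.90577 <1
  x=-2.554: |R|=0.90521 <1
  x=-2.490: |R|=0.86937 <1
  x=-1.621: |R|=0.33291 <1
  x=-3.210: |R|=1.24790 >1
  x=-2.826: |R|=1.05259 >1
Stable set (-2.7273, 0).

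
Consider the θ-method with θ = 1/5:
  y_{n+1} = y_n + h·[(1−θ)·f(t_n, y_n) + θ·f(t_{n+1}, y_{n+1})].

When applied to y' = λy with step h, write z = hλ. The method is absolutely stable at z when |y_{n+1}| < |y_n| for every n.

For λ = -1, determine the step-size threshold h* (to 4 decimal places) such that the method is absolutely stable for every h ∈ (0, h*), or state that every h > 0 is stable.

With y'=λy (z=hλ):
  y_{n+1} = y_n + z·[4/5·y_n + 1/5·y_{n+1}] ⇒ (1 − 1/5z)y_{n+1} = (1 + 4/5z)y_n
  Hence R(z) = (1 + 4/5z)/(1 − 1/5z).

Find x<0 with |R(x)|<1.
x=-0.91: |R|=0.2301
R=−1: 1+4/5x = −1+1/5x ⇒ -3/5x=2 ⇒ x=2/(-3/5)=-3.3333
Confirm numerically:
  x=-2.860: |R|=0.81934 <1
  x=-2.039: |R|=0.44836 <1
  x=-1.979: |R|=0.41782 <1
  x=-1.552: |R|=0.18437 <1
  x=-3.820: |R|=1.16553 >1
  x=-3.569: |R|=1.08251 >1
Interval (-3.3333, 0).

(-3.3333,0); λ=-1 ⇒ h* = (10/3)/1 = 3.3333.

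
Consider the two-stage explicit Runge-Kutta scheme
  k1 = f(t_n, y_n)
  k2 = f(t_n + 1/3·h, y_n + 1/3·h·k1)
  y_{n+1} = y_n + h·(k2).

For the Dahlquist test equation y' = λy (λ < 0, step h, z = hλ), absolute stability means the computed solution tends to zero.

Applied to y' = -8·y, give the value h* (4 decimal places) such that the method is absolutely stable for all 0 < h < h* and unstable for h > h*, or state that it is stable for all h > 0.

(-3.0000,0); λ=-8 ⇒ h* = (3)/8 = 0.3750.

Set f=λy, z=hλ:
  k1=λy_n ⇒ h·k1=z·y_n;  k2=λ(1+1/3z)y_n ⇒ h·k2=z(1+1/3z)y_n
  y_{n+1}/y_n = 1 + z(1+1/3z) = 1 + z + 1/3z²
  R(z) = 1 + z + 1/3z².

Need |R(x)|<1, x<0.
x=-1.45: |R|=0.2508
R=1: x+1/3x²=0 ⇒ x=−3=-3.0000; min R=1−1/(4·1/3)=0.2500>−1
Confirm numerically:
  x=-2.637: |R|=0.68092 <1
  x=-2.445: |R|=0.54767 <1
  x=-2.106: |R|=0.37241 <1
  x=-2.089: |R|=0.36564 <1
  x=-3.378: |R|=1.42563 >1
  x=-3.333: |R|=1.36996 >1
Interval (-3.0000, 0).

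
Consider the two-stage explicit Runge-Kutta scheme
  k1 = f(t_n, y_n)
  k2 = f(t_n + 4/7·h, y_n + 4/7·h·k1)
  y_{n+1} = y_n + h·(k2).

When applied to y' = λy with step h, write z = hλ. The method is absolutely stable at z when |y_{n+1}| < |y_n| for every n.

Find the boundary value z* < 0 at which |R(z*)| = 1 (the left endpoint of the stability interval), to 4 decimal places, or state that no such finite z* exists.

Test eqn y'=λy, z=hλ:
  k1=λy_n ⇒ h·k1=z·y_n;  k2=λ(1+4/7z)y_n ⇒ h·k2=z(1+4/7z)y_n
  y_{n+1}/y_n = 1 + z(1+4/7z) = 1 + z + 4/7z²
  so R(z) = 1 + z + 4/7z².

Need |R(x)|<1, x<0.
x=-0.63: |R|=0.5968
R=1: x+4/7x²=0 ⇒ x=−7/4=-1.7500; min R=1−1/(4·4/7)=0.5625>−1
Confirm numerically:
  x=-1.548: |R|=0.82132 <1
  x=-1.007: |R|=0.57246 <1
  x=-0.750: |R|=0.57143 <1
  x=-2.219: |R|=1.59469 >1
  x=-2.120: |R|=1.44823 >1
So |R|<1 on (-1.7500, 0).

left endpoint -1.7500.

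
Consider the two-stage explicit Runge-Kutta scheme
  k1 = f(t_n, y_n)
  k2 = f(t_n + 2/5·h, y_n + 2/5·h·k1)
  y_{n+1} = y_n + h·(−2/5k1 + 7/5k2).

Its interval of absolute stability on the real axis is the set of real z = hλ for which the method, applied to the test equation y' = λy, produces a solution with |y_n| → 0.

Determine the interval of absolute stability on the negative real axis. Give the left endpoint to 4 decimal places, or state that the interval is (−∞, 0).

z∈(-1.7857,0).

With y'=λy (z=hλ):
  k1=λy_n ⇒ h·k1=z·y_n;  k2=λ(1+2/5z)y_n ⇒ h·k2=z(1+2/5z)y_n
  y_{n+1}/y_n = 1 − 2/5z + 7/5z(1+2/5z) = 1 + z + 14/25z²
  Hence R(z) = 1 + z + 14/25z².

Find x<0 with |R(x)|<1.
x=-1.72: |R|=0.9367
R=1: x+14/25x²=0 ⇒ x=−25/14=-1.7857; min R=1−1/(4·14/25)=0.5536>−1
Confirm numerically:
  x=-1.668: |R|=0.89005 <1
  x=-1.313: |R|=0.65242 <1
  x=-1.261: |R|=0.62947 <1
  x=-1.239: |R|=0.62067 <1
  x=-2.249: |R|=1.58348 >1
  x=-1.862: |R|=1.07954 >1
Interval (-1.7857, 0).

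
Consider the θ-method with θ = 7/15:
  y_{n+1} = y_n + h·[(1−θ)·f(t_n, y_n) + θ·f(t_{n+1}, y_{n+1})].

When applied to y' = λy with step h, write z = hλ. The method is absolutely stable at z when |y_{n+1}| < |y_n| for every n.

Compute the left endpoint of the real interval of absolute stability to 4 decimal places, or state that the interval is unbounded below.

z* = -30.0000.

Set f=λy, z=hλ:
  y_{n+1} = y_n + z·[8/15·y_n + 7/15·y_{n+1}] ⇒ (1 − 7/15z)y_{n+1} = (1 + 8/15z)y_n
  ⇒ R(z) = (1 + 8/15z)/(1 − 7/15z).

Boundary: |R(x)|=1, x<0.
x=-0.56: |R|=0.5560
R=−1: 1+8/15x = −1+7/15x ⇒ -1/15x=2 ⇒ x=2/(-1/15)=-30.0000
Confirm numerically:
  x=-27.675: |R|=0.98886 <1
  x=-22.555: |R|=0.95694 <1
  x=-13.800: |R|=0.85484 <1
  x=-30.261: |R|=1.00115 >1
  x=-30.229: |R|=1.00101 >1
So |R|<1 on (-30.0000, 0).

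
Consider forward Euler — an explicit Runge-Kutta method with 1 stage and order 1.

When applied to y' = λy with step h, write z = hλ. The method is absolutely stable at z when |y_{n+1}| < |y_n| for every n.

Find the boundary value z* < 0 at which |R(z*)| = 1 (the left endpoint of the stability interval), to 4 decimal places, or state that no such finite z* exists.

z* = -2.0000.

Test eqn y'=λy, z=hλ:
  order 1, 1-stage ⇒ R(z)=1+z
  (e.g. R(-1)=0.00000, |R|=0.00000)

Boundary: |R(x)|=1, x<0.
x=-1: |R|=0.0000
|R(-2.34)|=1.3400 |R(-2.28)|=1.2800 |R(-0.71)|=0.2900
Bisect:
  x_lo=-2.3254 |R|=1.3254  x_hi=-0.3106 |R|=0.6894
  mid=-1.31800 |R|=0.31800 →hi
  mid=-1.82171 |R|=0.82171 →hi
  mid=-2.07356 |R|=1.07356 →lo
  mid=-1.94763 |R|=0.94763 →hi
  mid=-2.01059 |R|=1.01059 →lo
  mid=-1.97911 |R|=0.97911 →hi
  mid=-1.99485 |R|=0.99485 →hi
  mid=-2.00272 |R|=1.00272 →lo
  ...
  [-2.00002,-1.99990] ⇒ x*=-2.0000
Stable set (-2.0000, 0).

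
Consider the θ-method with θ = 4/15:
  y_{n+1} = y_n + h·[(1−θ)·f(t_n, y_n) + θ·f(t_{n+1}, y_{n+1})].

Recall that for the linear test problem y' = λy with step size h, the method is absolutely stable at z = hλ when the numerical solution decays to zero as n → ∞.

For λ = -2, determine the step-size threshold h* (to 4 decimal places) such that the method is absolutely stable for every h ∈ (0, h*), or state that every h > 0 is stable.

Set f=λy, z=hλ:
  y_{n+1} = y_n + z·[11/15·y_n + 4/15·y_{n+1}] ⇒ (1 − 4/15z)y_{n+1} = (1 + 11/15z)y_n
  ⇒ R(z) = (1 + 11/15z)/(1 − 4/15z).

Find x<0 with |R(x)|<1.
x=-0.55: |R|=0.5203
R=−1: 1+11/15x = −1+4/15x ⇒ -7/15x=2 ⇒ x=2/(-7/15)=-4.2857
Confirm numerically:
  x=-3.993: |R|=0.93384 <1
  x=-3.868: |R|=0.90404 <1
  x=-3.354: |R|=0.77048 <1
  x=-4.746: |R|=1.09481 >1
  x=-4.528: |R|=1.05122 >1
  x=-4.422: |R|=1.02919 >1
Interval (-4.2857, 0).

(-4.2857,0); λ=-2 ⇒ h* = (30/7)/2 = 2.1429.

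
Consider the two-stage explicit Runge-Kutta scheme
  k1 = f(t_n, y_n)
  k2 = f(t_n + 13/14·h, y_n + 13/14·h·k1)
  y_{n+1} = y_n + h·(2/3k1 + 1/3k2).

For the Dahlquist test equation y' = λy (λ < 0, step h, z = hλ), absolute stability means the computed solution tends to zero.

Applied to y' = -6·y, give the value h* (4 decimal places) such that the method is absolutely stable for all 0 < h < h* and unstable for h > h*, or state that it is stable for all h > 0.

(-3.2308,0); λ=-6 ⇒ h* = (42/13)/6 = 0.5385.

Test eqn y'=λy, z=hλ:
  k1=λy_n ⇒ h·k1=z·y_n;  k2=λ(1+13/14z)y_n ⇒ h·k2=z(1+13/14z)y_n
  y_{n+1}/y_n = 1 + 2/3z + 1/3z(1+13/14z) = 1 + z + 13/42z²
  Hence R(z) = 1 + z + 13/42z².

Boundary: |R(x)|=1, x<0.
x=-1.48: |R|=0.1980
R=1: x+13/42x²=0 ⇒ x=−42/13=-3.2308; min R=1−1/(4·13/42)=0.1923>−1
Confirm numerically:
  x=-1.960: |R|=0.22907 <1
  x=-1.555: |R|=0.19344 <1
  x=-1.401: |R|=0.20653 <1
  x=-3.578: |R|=1.38455 >1
  x=-3.508: |R|=1.30102 >1
So |R|<1 on (-3.2308, 0).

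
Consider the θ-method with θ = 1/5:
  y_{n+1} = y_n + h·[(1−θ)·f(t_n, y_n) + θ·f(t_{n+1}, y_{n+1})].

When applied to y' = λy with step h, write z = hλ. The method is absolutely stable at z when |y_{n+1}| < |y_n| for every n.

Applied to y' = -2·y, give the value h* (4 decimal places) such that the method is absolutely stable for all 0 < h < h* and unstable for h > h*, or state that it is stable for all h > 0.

Set f=λy, z=hλ:
  y_{n+1} = y_n + z·[4/5·y_n + 1/5·y_{n+1}] ⇒ (1 − 1/5z)y_{n+1} = (1 + 4/5z)y_n
  Hence R(z) = (1 + 4/5z)/(1 − 1/5z).

Solve |R(x)|<1 on ℝ⁻.
x=-0.59: |R|=0.4723
R=−1: 1+4/5x = −1+1/5x ⇒ -3/5x=2 ⇒ x=2/(-3/5)=-3.3333
Confirm numerically:
  x=-3.113: |R|=0.91853 <1
  x=-2.108: |R|=0.48284 <1
  x=-1.806: |R|=0.32677 <1
  x=-3.911: |R|=1.19448 >1
  x=-3.871: |R|=1.18183 >1
  x=-3.453: |R|=1.04247 >1
Interval (-3.3333, 0).

(-3.3333,0); λ=-2 ⇒ h* = (10/3)/2 = 1.6667.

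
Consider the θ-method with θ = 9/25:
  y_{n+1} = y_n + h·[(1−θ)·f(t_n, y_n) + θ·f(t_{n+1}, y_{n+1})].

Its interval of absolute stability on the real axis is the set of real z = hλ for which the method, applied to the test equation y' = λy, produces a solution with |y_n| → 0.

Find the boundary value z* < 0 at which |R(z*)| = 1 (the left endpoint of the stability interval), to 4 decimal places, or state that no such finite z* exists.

z* = -7.1429.

Set f=λy, z=hλ:
  y_{n+1} = y_n + z·[16/25·y_n + 9/25·y_{n+1}] ⇒ (1 − 9/25z)y_{n+1} = (1 + 16/25z)y_n
  Hence R(z) = (1 + 16/25z)/(1 − 9/25z).

Boundary: |R(x)|=1, x<0.
x=-0.96: |R|=0.2866
R=−1: 1+16/25x = −1+9/25x ⇒ -7/25x=2 ⇒ x=2/(-7/25)=-7.1429
Confirm numerically:
  x=-6.755: |R|=0.96835 <1
  x=-6.010: |R|=0.89973 <1
  x=-4.517: |R|=0.72003 <1
  x=-7.499: |R|=1.02695 >1
  x=-7.437: |R|=1.02240 >1
So |R|<1 on (-7.1429, 0).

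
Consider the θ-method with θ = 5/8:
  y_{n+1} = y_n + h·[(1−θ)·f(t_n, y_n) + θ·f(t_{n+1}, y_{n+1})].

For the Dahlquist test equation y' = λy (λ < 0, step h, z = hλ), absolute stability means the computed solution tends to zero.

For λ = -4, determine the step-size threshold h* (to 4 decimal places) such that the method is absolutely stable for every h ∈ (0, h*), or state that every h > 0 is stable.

unbounded; (−∞, 0). Any h>0 works for λ=-4.

On y'=λy, z=hλ:
  y_{n+1} = y_n + z·[3/8·y_n + 5/8·y_{n+1}] ⇒ (1 − 5/8z)y_{n+1} = (1 + 3/8z)y_n
  so R(z) = (1 + 3/8z)/(1 − 5/8z).

Find x<0 with |R(x)|<1.
x=-0.44: |R|=0.6549
x=-2: |R|=0.1111
x=-10: |R|=0.3793
x=-100: |R|=0.5748
θ=5/8≥1/2 ⇒ |1+3/8x|<|1−5/8x| ∀x<0 ⇒ interval (−∞,0).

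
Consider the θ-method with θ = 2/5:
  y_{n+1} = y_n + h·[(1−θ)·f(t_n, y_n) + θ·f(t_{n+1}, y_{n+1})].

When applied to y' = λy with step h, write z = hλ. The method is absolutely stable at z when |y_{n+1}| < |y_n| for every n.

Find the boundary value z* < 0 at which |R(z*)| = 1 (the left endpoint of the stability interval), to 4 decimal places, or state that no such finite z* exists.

On y'=λy, z=hλ:
  y_{n+1} = y_n + z·[3/5·y_n + 2/5·y_{n+1}] ⇒ (1 − 2/5z)y_{n+1} = (1 + 3/5z)y_n
  R(z) = (1 + 3/5z)/(1 − 2/5z).

Need |R(x)|<1, x<0.
x=-1.69: |R|=0.0084
R=−1: 1+3/5x = −1+2/5x ⇒ -1/5x=2 ⇒ x=2/(-1/5)=-10.0000
Confirm numerically:
  x=-8.391: |R|=0.92613 <1
  x=-6.320: |R|=0.79138 <1
  x=-4.933: |R|=0.65916 <1
  x=-10.327: |R|=1.01275 >1
  x=-10.065: |R|=1.00259 >1
Interval (-10.0000, 0).

left endpoint -10.0000.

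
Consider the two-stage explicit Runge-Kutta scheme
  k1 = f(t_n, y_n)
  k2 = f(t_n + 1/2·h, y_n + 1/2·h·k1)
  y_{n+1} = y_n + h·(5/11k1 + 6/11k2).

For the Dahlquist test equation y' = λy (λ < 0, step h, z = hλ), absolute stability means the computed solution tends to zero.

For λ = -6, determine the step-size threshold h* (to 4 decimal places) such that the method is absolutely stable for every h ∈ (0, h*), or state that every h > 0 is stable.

(-3.6667,0); λ=-6 ⇒ h* = (11/3)/6 = 0.6111.

Test eqn y'=λy, z=hλ:
  k1=λy_n ⇒ h·k1=z·y_n;  k2=λ(1+1/2z)y_n ⇒ h·k2=z(1+1/2z)y_n
  y_{n+1}/y_n = 1 + 5/11z + 6/11z(1+1/2z) = 1 + z + 3/11z²
  ⇒ R(z) = 1 + z + 3/11z².

Find x<0 with |R(x)|<1.
x=-0.33: |R|=0.6997
R=1: x+3/11x²=0 ⇒ x=−11/3=-3.6667; min R=1−1/(4·3/11)=0.0833>−1
Confirm numerically:
  x=-2.254: |R|=0.13160 <1
  x=-1.948: |R|=0.08692 <1
  x=-1.908: |R|=0.08485 <1
  x=-3.978: |R|=1.33777 >1
  x=-3.977: |R|=1.33660 >1
  x=-3.727: |R|=1.06133 >1
Interval (-3.6667, 0).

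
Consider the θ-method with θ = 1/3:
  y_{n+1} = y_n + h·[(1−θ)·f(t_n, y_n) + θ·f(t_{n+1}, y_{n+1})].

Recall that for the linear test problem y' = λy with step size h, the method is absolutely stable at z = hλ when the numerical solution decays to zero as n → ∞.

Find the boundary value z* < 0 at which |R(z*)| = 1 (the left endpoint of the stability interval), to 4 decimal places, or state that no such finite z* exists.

z* = -6.0000.

Test eqn y'=λy, z=hλ:
  y_{n+1} = y_n + z·[2/3·y_n + 1/3·y_{n+1}] ⇒ (1 − 1/3z)y_{n+1} = (1 + 2/3z)y_n
  so R(z) = (1 + 2/3z)/(1 − 1/3z).

Solve |R(x)|<1 on ℝ⁻.
x=-1.47: |R|=0.0134
R=−1: 1+2/3x = −1+1/3x ⇒ -1/3x=2 ⇒ x=2/(-1/3)=-6.0000
Confirm numerically:
  x=-4.304: |R|=0.76780 <1
  x=-3.057: |R|=0.51412 <1
  x=-2.967: |R|=0.49170 <1
  x=-6.403: |R|=1.04286 >1
  x=-6.126: |R|=1.01381 >1
  x=-6.043: |R|=1.00476 >1
So |R|<1 on (-6.0000, 0).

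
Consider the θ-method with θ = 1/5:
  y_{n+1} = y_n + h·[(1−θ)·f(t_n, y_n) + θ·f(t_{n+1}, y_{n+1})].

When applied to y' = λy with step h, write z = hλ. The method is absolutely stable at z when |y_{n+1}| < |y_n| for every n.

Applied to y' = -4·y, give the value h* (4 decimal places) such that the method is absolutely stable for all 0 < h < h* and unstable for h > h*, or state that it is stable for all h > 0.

Set f=λy, z=hλ:
  y_{n+1} = y_n + z·[4/5·y_n + 1/5·y_{n+1}] ⇒ (1 − 1/5z)y_{n+1} = (1 + 4/5z)y_n
  ⇒ R(z) = (1 + 4/5z)/(1 − 1/5z).

Find x<0 with |R(x)|<1.
x=-0.93: |R|=0.2159
R=−1: 1+4/5x = −1+1/5x ⇒ -3/5x=2 ⇒ x=2/(-3/5)=-3.3333
Confirm numerically:
  x=-2.534: |R|=0.68171 <1
  x=-2.111: |R|=0.48432 <1
  x=-1.999: |R|=0.42806 <1
  x=-1.884: |R|=0.36839 <1
  x=-3.629: |R|=1.10279 >1
  x=-3.502: |R|=1.05952 >1
  x=-3.448: |R|=1.04072 >1
Interval (-3.3333, 0).

(-3.3333,0); λ=-4 ⇒ h* = (10/3)/4 = 0.8333.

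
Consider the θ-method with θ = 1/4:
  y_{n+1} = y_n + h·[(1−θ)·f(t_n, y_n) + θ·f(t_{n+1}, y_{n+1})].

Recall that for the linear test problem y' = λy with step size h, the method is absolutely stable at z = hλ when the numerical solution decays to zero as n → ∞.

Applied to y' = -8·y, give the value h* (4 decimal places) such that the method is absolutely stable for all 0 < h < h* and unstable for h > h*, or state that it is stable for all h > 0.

(-4.0000,0); λ=-8 ⇒ h* = (4)/8 = 0.5000.

Test eqn y'=λy, z=hλ:
  y_{n+1} = y_n + z·[3/4·y_n + 1/4·y_{n+1}] ⇒ (1 − 1/4z)y_{n+1} = (1 + 3/4z)y_n
  R(z) = (1 + 3/4z)/(1 − 1/4z).

Need |R(x)|<1, x<0.
x=-0.84: |R|=0.3058
R=−1: 1+3/4x = −1+1/4x ⇒ -1/2x=2 ⇒ x=2/(-1/2)=-4.0000
Confirm numerically:
  x=-3.790: |R|=0.94608 <1
  x=-3.694: |R|=0.92046 <1
  x=-2.082: |R|=0.36929 <1
  x=-4.089: |R|=1.02201 >1
  x=-4.027: |R|=1.00673 >1
Interval (-4.0000, 0).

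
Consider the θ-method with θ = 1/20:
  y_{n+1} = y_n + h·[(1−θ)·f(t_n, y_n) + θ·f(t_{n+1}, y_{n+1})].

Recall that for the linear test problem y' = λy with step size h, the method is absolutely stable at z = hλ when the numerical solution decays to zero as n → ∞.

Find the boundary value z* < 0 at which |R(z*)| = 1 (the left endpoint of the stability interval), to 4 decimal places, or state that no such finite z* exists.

With y'=λy (z=hλ):
  y_{n+1} = y_n + z·[19/20·y_n + 1/20·y_{n+1}] ⇒ (1 − 1/20z)y_{n+1} = (1 + 19/20z)y_n
  R(z) = (1 + 19/20z)/(1 − 1/20z).

Find x<0 with |R(x)|<1.
x=-0.66: |R|=0.3611
R=−1: 1+19/20x = −1+1/20x ⇒ -9/10x=2 ⇒ x=2/(-9/10)=-2.2222
Confirm numerically:
  x=-2.193: |R|=0.97630 <1
  x=-2.169: |R|=0.95679 <1
  x=-1.369: |R|=0.28130 <1
  x=-1.150: |R|=0.08747 <1
  x=-2.526: |R|=1.24274 >1
  x=-2.511: |R|=1.23091 >1
Interval (-2.2222, 0).

z* = -2.2222.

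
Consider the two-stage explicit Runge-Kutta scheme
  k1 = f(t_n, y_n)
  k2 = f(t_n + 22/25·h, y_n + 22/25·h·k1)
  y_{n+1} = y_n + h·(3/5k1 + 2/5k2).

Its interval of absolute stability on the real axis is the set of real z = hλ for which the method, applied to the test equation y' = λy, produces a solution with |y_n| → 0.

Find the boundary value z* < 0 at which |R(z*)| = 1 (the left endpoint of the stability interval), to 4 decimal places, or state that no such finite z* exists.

Test eqn y'=λy, z=hλ:
  k1=λy_n ⇒ h·k1=z·y_n;  k2=λ(1+22/25z)y_n ⇒ h·k2=z(1+22/25z)y_n
  y_{n+1}/y_n = 1 + 3/5z + 2/5z(1+22/25z) = 1 + z + 44/125z²
  Hence R(z) = 1 + z + 44/125z².

Need |R(x)|<1, x<0.
x=-0.75: |R|=0.4480
R=1: x+44/125x²=0 ⇒ x=−125/44=-2.8409; min R=1−1/(4·44/125)=0.2898>−1
Confirm numerically:
  x=-1.683: |R|=0.31404 <1
  x=-1.603: |R|=0.30150 <1
  x=-1.378: |R|=0.29041 <1
  x=-3.409: |R|=1.68169 >1
  x=-3.004: |R|=1.17245 >1
So |R|<1 on (-2.8409, 0).

z* = -2.8409.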